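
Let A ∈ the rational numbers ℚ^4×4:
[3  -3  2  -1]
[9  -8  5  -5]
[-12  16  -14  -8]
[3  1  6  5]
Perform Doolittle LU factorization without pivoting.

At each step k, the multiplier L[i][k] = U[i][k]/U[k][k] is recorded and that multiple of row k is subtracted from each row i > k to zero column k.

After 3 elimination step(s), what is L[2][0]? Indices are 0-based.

L[2][0] = -4

[col 0] pivot 3
  R1 -= 3*R0 → (0, 1, -1, -2)  (L[1][0] := 3)
  R2 -= -4*R0 → (0, 4, -6, -12)  (L[2][0] := -4)
  R3 -= 1*R0 → (0, 4, 4, 6)  (L[3][0] := 1)
[col 1] pivot 1
  R2 -= 4*R1 → (0, 0, -2, -4)  (L[2][1] := 4)
  R3 -= 4*R1 → (0, 0, 8, 14)  (L[3][1] := 4)
[col 2] pivot -2
  R3 -= -4*R2 → (0, 0, 0, -2)  (L[3][2] := -4)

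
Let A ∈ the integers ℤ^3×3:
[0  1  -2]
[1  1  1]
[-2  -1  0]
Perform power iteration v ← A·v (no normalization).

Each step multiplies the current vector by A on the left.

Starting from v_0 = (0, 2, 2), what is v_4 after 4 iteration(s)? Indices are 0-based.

v_0 = (0, 2, 2).
v_1 = A·v_0 = (-2, 4, -2).
v_2 = A·v_1 = (8, 0, 0).
v_3 = A·v_2 = (0, 8, -16).
v_4 = A·v_3 = (40, -8, -8).

v_4 = (40, -8, -8)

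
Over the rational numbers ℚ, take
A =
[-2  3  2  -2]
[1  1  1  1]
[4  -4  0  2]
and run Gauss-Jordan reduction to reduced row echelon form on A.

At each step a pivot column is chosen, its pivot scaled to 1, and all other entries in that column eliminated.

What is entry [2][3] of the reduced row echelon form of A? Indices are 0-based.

M[2][3] = -5/6

[1] R0 /= -2  ⇒  (1, -3/2, -1, 1)
     R1 -= 1·R0  ⇒  (0, 5/2, 2, 0)
     R2 -= 4·R0  ⇒  (0, 2, 4, -2)
[2] R1 /= 5/2  ⇒  (0, 1, 4/5, 0)
     R0 -= -3/2·R1  ⇒  (1, 0, 1/5, 1)
     R2 -= 2·R1  ⇒  (0, 0, 12/5, -2)
[3] R2 /= 12/5  ⇒  (0, 0, 1, -5/6)
     R0 -= 1/5·R2  ⇒  (1, 0, 0, 7/6)
     R1 -= 4/5·R2  ⇒  (0, 1, 0, 2/3)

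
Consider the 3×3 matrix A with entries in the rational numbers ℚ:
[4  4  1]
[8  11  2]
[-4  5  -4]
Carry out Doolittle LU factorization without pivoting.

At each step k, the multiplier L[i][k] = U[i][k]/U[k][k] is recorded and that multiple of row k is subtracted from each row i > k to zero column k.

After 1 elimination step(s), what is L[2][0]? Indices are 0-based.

[col 0] pivot 4
  R1 -= 2*R0 → (0, 3, 0)  (L[1][0] := 2)
  R2 -= -1*R0 → (0, 9, -3)  (L[2][0] := -1)

L[2][0] = -1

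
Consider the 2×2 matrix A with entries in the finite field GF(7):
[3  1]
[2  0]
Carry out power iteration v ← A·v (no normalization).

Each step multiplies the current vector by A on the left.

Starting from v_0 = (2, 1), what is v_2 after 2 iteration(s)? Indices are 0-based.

v_2 = (4, 0)

v_0 = (2, 1).
v_1 = A·v_0 = (0, 4).
v_2 = A·v_1 = (4, 0).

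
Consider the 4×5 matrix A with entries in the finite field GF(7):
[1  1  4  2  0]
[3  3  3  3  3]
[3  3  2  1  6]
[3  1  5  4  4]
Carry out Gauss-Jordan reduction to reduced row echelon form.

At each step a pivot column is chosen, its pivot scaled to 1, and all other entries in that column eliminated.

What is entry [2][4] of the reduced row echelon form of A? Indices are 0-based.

step 1: normalize row 0 (÷1) = (1, 1, 4, 2, 0)
  row 1: subtract 3×row0 = (0, 0, 5, 4, 3)
  row 2: subtract 3×row0 = (0, 0, 4, 2, 6)
  row 3: subtract 3×row0 = (0, 5, 0, 5, 4)
step 2: exchange rows 1,3
step 2: normalize row 1 (÷5) = (0, 1, 0, 1, 5)
  row 0: subtract 1×row1 = (1, 0, 4, 1, 2)
step 3: normalize row 2 (÷4) = (0, 0, 1, 4, 5)
  row 0: subtract 4×row2 = (1, 0, 0, 6, 3)
  row 3: subtract 5×row2 = (0, 0, 0, 5, 6)
step 4: normalize row 3 (÷5) = (0, 0, 0, 1, 4)
  row 0: subtract 6×row3 = (1, 0, 0, 0, 0)
  row 1: subtract 1×row3 = (0, 1, 0, 0, 1)
  row 2: subtract 4×row3 = (0, 0, 1, 0, 3)

M[2][4] = 3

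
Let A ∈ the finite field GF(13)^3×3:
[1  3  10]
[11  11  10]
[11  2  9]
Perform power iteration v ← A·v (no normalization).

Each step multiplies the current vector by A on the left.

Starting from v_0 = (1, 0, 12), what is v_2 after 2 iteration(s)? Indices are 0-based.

v_0 = (1, 0, 12).
v_1 = A·v_0 = (4, 1, 2).
v_2 = A·v_1 = (1, 10, 12).

v_2 = (1, 10, 12)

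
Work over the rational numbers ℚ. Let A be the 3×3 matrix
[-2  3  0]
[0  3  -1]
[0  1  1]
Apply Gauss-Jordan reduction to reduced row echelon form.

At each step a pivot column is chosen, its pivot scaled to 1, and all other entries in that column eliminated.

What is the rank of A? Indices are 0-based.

[1] R0 /= -2  ⇒  (1, -3/2, 0)
[2] R1 /= 3  ⇒  (0, 1, -1/3)
     R0 -= -3/2·R1  ⇒  (1, 0, -1/2)
     R2 -= 1·R1  ⇒  (0, 0, 4/3)
[3] R2 /= 4/3  ⇒  (0, 0, 1)
     R0 -= -1/2·R2  ⇒  (1, 0, 0)
     R1 -= -1/3·R2  ⇒  (0, 1, 0)

rank = 3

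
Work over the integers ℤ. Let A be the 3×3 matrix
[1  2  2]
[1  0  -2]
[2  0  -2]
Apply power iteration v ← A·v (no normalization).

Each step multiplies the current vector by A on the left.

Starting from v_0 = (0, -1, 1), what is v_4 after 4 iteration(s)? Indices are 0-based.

v_4 = (-72, 56, 64)

v_0 = (0, -1, 1).
v_1 = A·v_0 = (0, -2, -2).
v_2 = A·v_1 = (-8, 4, 4).
v_3 = A·v_2 = (8, -16, -24).
v_4 = A·v_3 = (-72, 56, 64).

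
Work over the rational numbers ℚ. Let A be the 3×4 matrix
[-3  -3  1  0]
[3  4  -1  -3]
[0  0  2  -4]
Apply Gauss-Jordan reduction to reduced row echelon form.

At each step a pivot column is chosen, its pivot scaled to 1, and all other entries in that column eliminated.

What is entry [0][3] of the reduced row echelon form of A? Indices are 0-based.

M[0][3] = 7/3

step 1: normalize row 0 (÷-3) = (1, 1, -1/3, 0)
  row 1: subtract 3×row0 = (0, 1, 0, -3)
step 2: normalize row 1 (÷1) = (0, 1, 0, -3)
  row 0: subtract 1×row1 = (1, 0, -1/3, 3)
step 3: normalize row 2 (÷2) = (0, 0, 1, -2)
  row 0: subtract -1/3×row2 = (1, 0, 0, 7/3)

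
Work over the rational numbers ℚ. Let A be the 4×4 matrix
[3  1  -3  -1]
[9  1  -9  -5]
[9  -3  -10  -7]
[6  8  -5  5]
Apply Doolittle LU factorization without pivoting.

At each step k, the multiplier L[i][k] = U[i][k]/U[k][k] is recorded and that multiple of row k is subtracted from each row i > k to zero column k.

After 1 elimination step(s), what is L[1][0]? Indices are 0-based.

k=0: U[0][0]=3
  eliminate (1,0): mult=3, new row 1: (0, -2, 0, -2); set L[1][0]=3
  eliminate (2,0): mult=3, new row 2: (0, -6, -1, -4); set L[2][0]=3
  eliminate (3,0): mult=2, new row 3: (0, 6, 1, 7); set L[3][0]=2

L[1][0] = 3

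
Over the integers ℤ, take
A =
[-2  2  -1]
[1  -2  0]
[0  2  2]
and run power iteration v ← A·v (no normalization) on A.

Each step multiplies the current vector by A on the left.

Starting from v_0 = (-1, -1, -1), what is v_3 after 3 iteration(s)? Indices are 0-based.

v_0 = (-1, -1, -1).
v_1 = A·v_0 = (1, 1, -4).
v_2 = A·v_1 = (4, -1, -6).
v_3 = A·v_2 = (-4, 6, -14).

v_3 = (-4, 6, -14)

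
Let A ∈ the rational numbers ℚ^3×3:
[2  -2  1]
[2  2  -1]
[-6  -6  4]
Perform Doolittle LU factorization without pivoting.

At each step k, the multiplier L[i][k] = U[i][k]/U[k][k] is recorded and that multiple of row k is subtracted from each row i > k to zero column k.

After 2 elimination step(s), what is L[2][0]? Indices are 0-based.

L[2][0] = -3

[col 0] pivot 2
  R1 -= 1*R0 → (0, 4, -2)  (L[1][0] := 1)
  R2 -= -3*R0 → (0, -12, 7)  (L[2][0] := -3)
[col 1] pivot 4
  R2 -= -3*R1 → (0, 0, 1)  (L[2][1] := -3)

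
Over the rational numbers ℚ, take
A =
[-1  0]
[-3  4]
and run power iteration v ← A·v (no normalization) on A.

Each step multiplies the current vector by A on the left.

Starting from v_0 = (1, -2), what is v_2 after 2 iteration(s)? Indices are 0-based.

v_2 = (1, -41)

v_0 = (1, -2).
v_1 = A·v_0 = (-1, -11).
v_2 = A·v_1 = (1, -41).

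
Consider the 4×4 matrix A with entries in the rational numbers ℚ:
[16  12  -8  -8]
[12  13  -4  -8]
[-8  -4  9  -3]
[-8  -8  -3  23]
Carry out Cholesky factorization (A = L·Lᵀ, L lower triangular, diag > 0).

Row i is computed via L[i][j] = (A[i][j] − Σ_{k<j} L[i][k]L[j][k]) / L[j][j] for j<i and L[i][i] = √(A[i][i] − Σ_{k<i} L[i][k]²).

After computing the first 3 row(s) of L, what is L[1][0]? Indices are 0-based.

L[1][0] = 3

Step 1: L[0][0] = √(16) = 4.
  L[1][0] = (12) / L[0][0] = 3.
Step 2: L[1][1] = √(4) = 2.
  L[2][0] = (-8) / L[0][0] = -2.
  L[2][1] = (2) / L[1][1] = 1.
Step 3: L[2][2] = √(4) = 2.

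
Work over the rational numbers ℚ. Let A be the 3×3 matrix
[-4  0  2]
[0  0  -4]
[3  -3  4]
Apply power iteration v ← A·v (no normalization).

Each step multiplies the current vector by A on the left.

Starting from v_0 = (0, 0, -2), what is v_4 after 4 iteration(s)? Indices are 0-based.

v_4 = (-192, 1472, -2696)

v_0 = (0, 0, -2).
v_1 = A·v_0 = (-4, 8, -8).
v_2 = A·v_1 = (0, 32, -68).
v_3 = A·v_2 = (-136, 272, -368).
v_4 = A·v_3 = (-192, 1472, -2696).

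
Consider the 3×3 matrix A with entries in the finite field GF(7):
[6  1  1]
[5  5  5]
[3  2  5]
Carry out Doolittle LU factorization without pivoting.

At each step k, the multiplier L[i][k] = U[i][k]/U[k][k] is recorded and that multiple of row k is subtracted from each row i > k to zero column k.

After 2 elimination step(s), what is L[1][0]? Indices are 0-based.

[col 0] pivot 6
  R1 -= 2*R0 → (0, 3, 3)  (L[1][0] := 2)
  R2 -= 4*R0 → (0, 5, 1)  (L[2][0] := 4)
[col 1] pivot 3
  R2 -= 4*R1 → (0, 0, 3)  (L[2][1] := 4)

L[1][0] = 2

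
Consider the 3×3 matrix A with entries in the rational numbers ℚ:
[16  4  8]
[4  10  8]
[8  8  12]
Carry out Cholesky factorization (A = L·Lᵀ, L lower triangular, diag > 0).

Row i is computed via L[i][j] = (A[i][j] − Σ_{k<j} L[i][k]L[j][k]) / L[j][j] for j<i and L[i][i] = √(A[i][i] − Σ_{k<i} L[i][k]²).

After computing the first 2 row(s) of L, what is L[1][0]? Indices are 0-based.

L[1][0] = 1

Step 1: L[0][0] = √(16) = 4.
  L[1][0] = (4) / L[0][0] = 1.
Step 2: L[1][1] = √(9) = 3.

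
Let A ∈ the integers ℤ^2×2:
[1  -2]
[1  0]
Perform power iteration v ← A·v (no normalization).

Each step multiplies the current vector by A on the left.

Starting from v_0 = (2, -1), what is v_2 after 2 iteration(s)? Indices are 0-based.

v_0 = (2, -1).
v_1 = A·v_0 = (4, 2).
v_2 = A·v_1 = (0, 4).

v_2 = (0, 4)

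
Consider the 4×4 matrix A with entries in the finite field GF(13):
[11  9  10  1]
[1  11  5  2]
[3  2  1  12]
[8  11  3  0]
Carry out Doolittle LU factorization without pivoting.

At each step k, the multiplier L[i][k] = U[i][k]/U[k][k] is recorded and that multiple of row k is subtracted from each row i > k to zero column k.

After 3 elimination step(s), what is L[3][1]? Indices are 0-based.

[col 0] pivot 11
  R1 -= 6*R0 → (0, 9, 10, 9)  (L[1][0] := 6)
  R2 -= 5*R0 → (0, 9, 3, 7)  (L[2][0] := 5)
  R3 -= 9*R0 → (0, 8, 4, 4)  (L[3][0] := 9)
[col 1] pivot 9
  R2 -= 1*R1 → (0, 0, 6, 11)  (L[2][1] := 1)
  R3 -= 11*R1 → (0, 0, 11, 9)  (L[3][1] := 11)
[col 2] pivot 6
  R3 -= 4*R2 → (0, 0, 0, 4)  (L[3][2] := 4)

L[3][1] = 11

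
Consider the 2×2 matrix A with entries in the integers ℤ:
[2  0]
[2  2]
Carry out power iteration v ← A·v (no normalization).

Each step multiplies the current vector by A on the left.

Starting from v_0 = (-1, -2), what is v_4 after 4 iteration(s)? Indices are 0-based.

v_4 = (-16, -96)

v_0 = (-1, -2).
v_1 = A·v_0 = (-2, -6).
v_2 = A·v_1 = (-4, -16).
v_3 = A·v_2 = (-8, -40).
v_4 = A·v_3 = (-16, -96).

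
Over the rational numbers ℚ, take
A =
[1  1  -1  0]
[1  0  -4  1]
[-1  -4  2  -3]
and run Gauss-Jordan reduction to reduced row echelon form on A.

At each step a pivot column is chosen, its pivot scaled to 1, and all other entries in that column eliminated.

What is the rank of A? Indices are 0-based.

step 1: normalize row 0 (÷1) = (1, 1, -1, 0)
  row 1: subtract 1×row0 = (0, -1, -3, 1)
  row 2: subtract -1×row0 = (0, -3, 1, -3)
step 2: normalize row 1 (÷-1) = (0, 1, 3, -1)
  row 0: subtract 1×row1 = (1, 0, -4, 1)
  row 2: subtract -3×row1 = (0, 0, 10, -6)
step 3: normalize row 2 (÷10) = (0, 0, 1, -3/5)
  row 0: subtract -4×row2 = (1, 0, 0, -7/5)
  row 1: subtract 3×row2 = (0, 1, 0, 4/5)

rank = 3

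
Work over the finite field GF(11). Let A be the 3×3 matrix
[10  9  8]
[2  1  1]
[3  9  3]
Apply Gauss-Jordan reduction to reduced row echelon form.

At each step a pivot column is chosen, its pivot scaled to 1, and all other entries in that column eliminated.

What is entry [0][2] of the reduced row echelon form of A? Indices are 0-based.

M[0][2] = 7

step 1: normalize row 0 (÷10) = (1, 2, 3)
  row 1: subtract 2×row0 = (0, 8, 6)
  row 2: subtract 3×row0 = (0, 3, 5)
step 2: normalize row 1 (÷8) = (0, 1, 9)
  row 0: subtract 2×row1 = (1, 0, 7)
  row 2: subtract 3×row1 = (0, 0, 0)
skip col 2 (zero from row 2)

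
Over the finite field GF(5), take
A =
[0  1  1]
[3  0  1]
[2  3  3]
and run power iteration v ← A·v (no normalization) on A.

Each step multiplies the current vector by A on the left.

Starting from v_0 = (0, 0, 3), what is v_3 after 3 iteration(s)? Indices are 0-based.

v_0 = (0, 0, 3).
v_1 = A·v_0 = (3, 3, 4).
v_2 = A·v_1 = (2, 3, 2).
v_3 = A·v_2 = (0, 3, 4).

v_3 = (0, 3, 4)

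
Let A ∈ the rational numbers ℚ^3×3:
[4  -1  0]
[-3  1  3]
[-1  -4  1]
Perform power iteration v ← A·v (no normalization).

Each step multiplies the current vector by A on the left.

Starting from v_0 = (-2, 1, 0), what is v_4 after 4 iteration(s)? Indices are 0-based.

v_4 = (-894, 424, -266)

v_0 = (-2, 1, 0).
v_1 = A·v_0 = (-9, 7, -2).
v_2 = A·v_1 = (-43, 28, -21).
v_3 = A·v_2 = (-200, 94, -90).
v_4 = A·v_3 = (-894, 424, -266).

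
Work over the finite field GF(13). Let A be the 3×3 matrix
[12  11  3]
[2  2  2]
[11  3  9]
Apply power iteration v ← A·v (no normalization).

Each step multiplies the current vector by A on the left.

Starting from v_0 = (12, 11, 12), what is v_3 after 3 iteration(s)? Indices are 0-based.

v_3 = (4, 0, 9)

v_0 = (12, 11, 12).
v_1 = A·v_0 = (2, 5, 0).
v_2 = A·v_1 = (1, 1, 11).
v_3 = A·v_2 = (4, 0, 9).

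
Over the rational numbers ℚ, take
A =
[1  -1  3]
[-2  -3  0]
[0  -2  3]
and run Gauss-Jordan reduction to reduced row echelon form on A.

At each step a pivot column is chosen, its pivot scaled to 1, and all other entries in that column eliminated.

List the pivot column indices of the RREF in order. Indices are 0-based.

pivot columns: 0, 1, 2

[1] R0 /= 1  ⇒  (1, -1, 3)
     R1 -= -2·R0  ⇒  (0, -5, 6)
[2] R1 /= -5  ⇒  (0, 1, -6/5)
     R0 -= -1·R1  ⇒  (1, 0, 9/5)
     R2 -= -2·R1  ⇒  (0, 0, 3/5)
[3] R2 /= 3/5  ⇒  (0, 0, 1)
     R0 -= 9/5·R2  ⇒  (1, 0, 0)
     R1 -= -6/5·R2  ⇒  (0, 1, 0)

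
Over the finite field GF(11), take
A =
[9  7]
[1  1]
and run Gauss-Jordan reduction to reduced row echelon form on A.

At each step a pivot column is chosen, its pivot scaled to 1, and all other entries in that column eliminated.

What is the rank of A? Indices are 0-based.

step 1: normalize row 0 (÷9) = (1, 2)
  row 1: subtract 1×row0 = (0, 10)
step 2: normalize row 1 (÷10) = (0, 1)
  row 0: subtract 2×row1 = (1, 0)

rank = 2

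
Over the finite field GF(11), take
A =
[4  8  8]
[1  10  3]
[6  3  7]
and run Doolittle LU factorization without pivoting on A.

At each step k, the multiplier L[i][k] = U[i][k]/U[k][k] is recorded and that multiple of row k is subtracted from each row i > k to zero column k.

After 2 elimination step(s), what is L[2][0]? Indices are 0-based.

Step 1: pivot at (0,0) is 4.
  row1 ← row1 − (3)·row0  ⇒  L[1][0]=3, U row1=(0, 8, 1)
  row2 ← row2 − (7)·row0  ⇒  L[2][0]=7, U row2=(0, 2, 6)
Step 2: pivot at (1,1) is 8.
  row2 ← row2 − (3)·row1  ⇒  L[2][1]=3, U row2=(0, 0, 3)

L[2][0] = 7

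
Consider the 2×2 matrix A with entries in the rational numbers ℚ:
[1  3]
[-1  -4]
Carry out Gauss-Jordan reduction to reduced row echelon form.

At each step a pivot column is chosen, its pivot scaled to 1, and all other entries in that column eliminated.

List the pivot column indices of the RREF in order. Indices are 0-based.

[1] R0 /= 1  ⇒  (1, 3)
     R1 -= -1·R0  ⇒  (0, -1)
[2] R1 /= -1  ⇒  (0, 1)
     R0 -= 3·R1  ⇒  (1, 0)

pivot columns: 0, 1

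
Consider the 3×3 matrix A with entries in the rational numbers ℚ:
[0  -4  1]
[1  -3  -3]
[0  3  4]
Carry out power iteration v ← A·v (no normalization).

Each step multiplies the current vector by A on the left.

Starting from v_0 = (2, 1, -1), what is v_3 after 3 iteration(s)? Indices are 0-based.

v_0 = (2, 1, -1).
v_1 = A·v_0 = (-5, 2, -1).
v_2 = A·v_1 = (-9, -8, 2).
v_3 = A·v_2 = (34, 9, -16).

v_3 = (34, 9, -16)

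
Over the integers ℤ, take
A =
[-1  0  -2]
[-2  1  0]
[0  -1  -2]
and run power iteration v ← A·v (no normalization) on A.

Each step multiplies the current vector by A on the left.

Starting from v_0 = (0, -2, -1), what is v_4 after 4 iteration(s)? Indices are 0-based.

v_4 = (-58, -30, -50)

v_0 = (0, -2, -1).
v_1 = A·v_0 = (2, -2, 4).
v_2 = A·v_1 = (-10, -6, -6).
v_3 = A·v_2 = (22, 14, 18).
v_4 = A·v_3 = (-58, -30, -50).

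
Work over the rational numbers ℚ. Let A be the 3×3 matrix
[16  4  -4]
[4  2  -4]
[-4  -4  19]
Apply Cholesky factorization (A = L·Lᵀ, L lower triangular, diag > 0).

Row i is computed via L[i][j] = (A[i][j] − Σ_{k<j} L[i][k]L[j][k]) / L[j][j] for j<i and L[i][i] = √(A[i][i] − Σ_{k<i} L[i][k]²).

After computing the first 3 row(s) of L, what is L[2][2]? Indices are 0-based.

L[2][2] = 3

Step 1: L[0][0] = √(16) = 4.
  L[1][0] = (4) / L[0][0] = 1.
Step 2: L[1][1] = √(1) = 1.
  L[2][0] = (-4) / L[0][0] = -1.
  L[2][1] = (-3) / L[1][1] = -3.
Step 3: L[2][2] = √(9) = 3.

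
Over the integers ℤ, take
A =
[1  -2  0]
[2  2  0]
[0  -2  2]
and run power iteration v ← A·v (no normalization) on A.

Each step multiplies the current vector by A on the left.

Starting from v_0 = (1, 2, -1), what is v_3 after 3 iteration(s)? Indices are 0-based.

v_0 = (1, 2, -1).
v_1 = A·v_0 = (-3, 6, -6).
v_2 = A·v_1 = (-15, 6, -24).
v_3 = A·v_2 = (-27, -18, -60).

v_3 = (-27, -18, -60)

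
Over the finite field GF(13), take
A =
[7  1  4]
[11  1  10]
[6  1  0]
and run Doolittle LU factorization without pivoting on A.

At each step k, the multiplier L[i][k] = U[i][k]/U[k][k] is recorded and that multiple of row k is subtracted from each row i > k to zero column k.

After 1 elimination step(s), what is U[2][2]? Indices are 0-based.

U[2][2] = 4

k=0: U[0][0]=7
  eliminate (1,0): mult=9, new row 1: (0, 5, 0); set L[1][0]=9
  eliminate (2,0): mult=12, new row 2: (0, 2, 4); set L[2][0]=12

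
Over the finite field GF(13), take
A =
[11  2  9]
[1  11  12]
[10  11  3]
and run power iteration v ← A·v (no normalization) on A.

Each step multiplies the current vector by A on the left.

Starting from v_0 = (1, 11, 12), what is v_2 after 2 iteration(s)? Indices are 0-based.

v_2 = (11, 1, 1)

v_0 = (1, 11, 12).
v_1 = A·v_0 = (11, 6, 11).
v_2 = A·v_1 = (11, 1, 1).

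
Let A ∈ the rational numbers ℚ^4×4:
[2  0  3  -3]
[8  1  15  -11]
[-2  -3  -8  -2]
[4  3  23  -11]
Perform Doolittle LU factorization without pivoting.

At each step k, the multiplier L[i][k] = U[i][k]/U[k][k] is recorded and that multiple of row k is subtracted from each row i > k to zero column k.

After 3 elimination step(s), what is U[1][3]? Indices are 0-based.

k=0: U[0][0]=2
  eliminate (1,0): mult=4, new row 1: (0, 1, 3, 1); set L[1][0]=4
  eliminate (2,0): mult=-1, new row 2: (0, -3, -5, -5); set L[2][0]=-1
  eliminate (3,0): mult=2, new row 3: (0, 3, 17, -5); set L[3][0]=2
k=1: U[1][1]=1
  eliminate (2,1): mult=-3, new row 2: (0, 0, 4, -2); set L[2][1]=-3
  eliminate (3,1): mult=3, new row 3: (0, 0, 8, -8); set L[3][1]=3
k=2: U[2][2]=4
  eliminate (3,2): mult=2, new row 3: (0, 0, 0, -4); set L[3][2]=2

U[1][3] = 1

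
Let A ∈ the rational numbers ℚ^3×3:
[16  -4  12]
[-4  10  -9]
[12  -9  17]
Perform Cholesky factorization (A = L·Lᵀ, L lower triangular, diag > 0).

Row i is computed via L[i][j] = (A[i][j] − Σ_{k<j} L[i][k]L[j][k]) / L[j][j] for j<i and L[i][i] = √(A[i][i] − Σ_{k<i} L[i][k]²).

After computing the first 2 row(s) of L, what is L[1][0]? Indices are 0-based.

L[1][0] = -1

Step 1: L[0][0] = √(16) = 4.
  L[1][0] = (-4) / L[0][0] = -1.
Step 2: L[1][1] = √(9) = 3.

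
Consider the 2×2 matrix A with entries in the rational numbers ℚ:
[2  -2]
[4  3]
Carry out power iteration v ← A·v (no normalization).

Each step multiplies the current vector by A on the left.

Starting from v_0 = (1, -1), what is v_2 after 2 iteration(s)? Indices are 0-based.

v_2 = (6, 19)

v_0 = (1, -1).
v_1 = A·v_0 = (4, 1).
v_2 = A·v_1 = (6, 19).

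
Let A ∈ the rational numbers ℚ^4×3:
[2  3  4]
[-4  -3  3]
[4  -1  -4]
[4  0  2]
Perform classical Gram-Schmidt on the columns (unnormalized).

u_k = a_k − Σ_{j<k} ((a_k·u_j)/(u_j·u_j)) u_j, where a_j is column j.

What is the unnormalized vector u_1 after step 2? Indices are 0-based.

u_1 = (32/13, -25/13, -27/13, -14/13)

Step 1: u_0 = a_0 = (2, -4, 4, 4).
Step 2: u_1 = a_1 − (7/26)·u_0 = (32/13, -25/13, -27/13, -14/13).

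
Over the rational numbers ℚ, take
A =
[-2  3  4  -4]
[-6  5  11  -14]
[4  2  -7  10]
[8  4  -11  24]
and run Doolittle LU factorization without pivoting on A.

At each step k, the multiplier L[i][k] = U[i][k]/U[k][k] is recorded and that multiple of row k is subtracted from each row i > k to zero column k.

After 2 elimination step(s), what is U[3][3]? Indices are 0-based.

Step 1: pivot at (0,0) is -2.
  row1 ← row1 − (3)·row0  ⇒  L[1][0]=3, U row1=(0, -4, -1, -2)
  row2 ← row2 − (-2)·row0  ⇒  L[2][0]=-2, U row2=(0, 8, 1, 2)
  row3 ← row3 − (-4)·row0  ⇒  L[3][0]=-4, U row3=(0, 16, 5, 8)
Step 2: pivot at (1,1) is -4.
  row2 ← row2 − (-2)·row1  ⇒  L[2][1]=-2, U row2=(0, 0, -1, -2)
  row3 ← row3 − (-4)·row1  ⇒  L[3][1]=-4, U row3=(0, 0, 1, 0)

U[3][3] = 0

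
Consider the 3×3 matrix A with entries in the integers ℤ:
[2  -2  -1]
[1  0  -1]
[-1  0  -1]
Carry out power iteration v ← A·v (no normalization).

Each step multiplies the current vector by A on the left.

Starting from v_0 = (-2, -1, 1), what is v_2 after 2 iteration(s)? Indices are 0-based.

v_2 = (-1, -4, 2)

v_0 = (-2, -1, 1).
v_1 = A·v_0 = (-3, -3, 1).
v_2 = A·v_1 = (-1, -4, 2).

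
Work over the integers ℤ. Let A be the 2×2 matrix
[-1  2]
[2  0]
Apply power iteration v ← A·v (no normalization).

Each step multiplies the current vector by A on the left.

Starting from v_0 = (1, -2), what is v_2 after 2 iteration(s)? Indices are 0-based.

v_2 = (9, -10)

v_0 = (1, -2).
v_1 = A·v_0 = (-5, 2).
v_2 = A·v_1 = (9, -10).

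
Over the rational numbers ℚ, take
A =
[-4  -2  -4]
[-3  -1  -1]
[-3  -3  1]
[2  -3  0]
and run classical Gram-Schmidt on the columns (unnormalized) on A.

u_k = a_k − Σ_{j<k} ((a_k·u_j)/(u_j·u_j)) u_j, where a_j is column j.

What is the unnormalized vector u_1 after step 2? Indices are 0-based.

u_1 = (-10/19, 2/19, -36/19, -71/19)

Step 1: u_0 = a_0 = (-4, -3, -3, 2).
Step 2: u_1 = a_1 − (7/19)·u_0 = (-10/19, 2/19, -36/19, -71/19).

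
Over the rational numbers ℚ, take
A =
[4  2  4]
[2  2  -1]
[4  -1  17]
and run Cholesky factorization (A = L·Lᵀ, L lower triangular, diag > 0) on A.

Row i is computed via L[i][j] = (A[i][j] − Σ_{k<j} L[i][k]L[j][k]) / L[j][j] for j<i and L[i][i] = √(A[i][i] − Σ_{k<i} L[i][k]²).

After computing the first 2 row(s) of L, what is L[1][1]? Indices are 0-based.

L[1][1] = 1

Step 1: L[0][0] = √(4) = 2.
  L[1][0] = (2) / L[0][0] = 1.
Step 2: L[1][1] = √(1) = 1.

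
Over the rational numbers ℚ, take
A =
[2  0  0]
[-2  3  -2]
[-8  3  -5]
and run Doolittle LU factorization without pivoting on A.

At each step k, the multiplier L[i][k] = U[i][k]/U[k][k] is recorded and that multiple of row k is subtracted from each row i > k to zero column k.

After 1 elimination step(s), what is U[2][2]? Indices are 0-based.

Step 1: pivot at (0,0) is 2.
  row1 ← row1 − (-1)·row0  ⇒  L[1][0]=-1, U row1=(0, 3, -2)
  row2 ← row2 − (-4)·row0  ⇒  L[2][0]=-4, U row2=(0, 3, -5)

U[2][2] = -5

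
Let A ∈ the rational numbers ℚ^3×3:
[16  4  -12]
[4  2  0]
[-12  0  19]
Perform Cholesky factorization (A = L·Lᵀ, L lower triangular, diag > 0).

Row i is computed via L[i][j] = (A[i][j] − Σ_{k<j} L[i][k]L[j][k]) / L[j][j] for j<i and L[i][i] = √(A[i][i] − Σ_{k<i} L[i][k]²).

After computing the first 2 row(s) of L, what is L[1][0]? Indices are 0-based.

Step 1: L[0][0] = √(16) = 4.
  L[1][0] = (4) / L[0][0] = 1.
Step 2: L[1][1] = √(1) = 1.

L[1][0] = 1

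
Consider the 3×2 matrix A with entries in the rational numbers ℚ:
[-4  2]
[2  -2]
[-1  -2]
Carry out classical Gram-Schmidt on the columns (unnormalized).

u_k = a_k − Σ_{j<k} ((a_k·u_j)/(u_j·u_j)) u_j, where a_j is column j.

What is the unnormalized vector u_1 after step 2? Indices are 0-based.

u_1 = (2/21, -22/21, -52/21)

Step 1: u_0 = a_0 = (-4, 2, -1).
Step 2: u_1 = a_1 − (-10/21)·u_0 = (2/21, -22/21, -52/21).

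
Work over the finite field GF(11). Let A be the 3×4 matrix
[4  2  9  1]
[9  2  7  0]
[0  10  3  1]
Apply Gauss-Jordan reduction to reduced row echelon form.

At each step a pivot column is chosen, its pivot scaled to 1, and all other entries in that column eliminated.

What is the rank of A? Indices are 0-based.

[1] R0 /= 4  ⇒  (1, 6, 5, 3)
     R1 -= 9·R0  ⇒  (0, 3, 6, 6)
[2] R1 /= 3  ⇒  (0, 1, 2, 2)
     R0 -= 6·R1  ⇒  (1, 0, 4, 2)
     R2 -= 10·R1  ⇒  (0, 0, 5, 3)
[3] R2 /= 5  ⇒  (0, 0, 1, 5)
     R0 -= 4·R2  ⇒  (1, 0, 0, 4)
     R1 -= 2·R2  ⇒  (0, 1, 0, 3)

rank = 3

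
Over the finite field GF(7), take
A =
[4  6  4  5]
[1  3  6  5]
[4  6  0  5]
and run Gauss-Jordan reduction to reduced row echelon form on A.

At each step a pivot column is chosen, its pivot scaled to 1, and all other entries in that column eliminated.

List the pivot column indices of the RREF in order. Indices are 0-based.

pivot columns: 0, 1, 2

step 1: normalize row 0 (÷4) = (1, 5, 1, 3)
  row 1: subtract 1×row0 = (0, 5, 5, 2)
  row 2: subtract 4×row0 = (0, 0, 3, 0)
step 2: normalize row 1 (÷5) = (0, 1, 1, 6)
  row 0: subtract 5×row1 = (1, 0, 3, 1)
step 3: normalize row 2 (÷3) = (0, 0, 1, 0)
  row 0: subtract 3×row2 = (1, 0, 0, 1)
  row 1: subtract 1×row2 = (0, 1, 0, 6)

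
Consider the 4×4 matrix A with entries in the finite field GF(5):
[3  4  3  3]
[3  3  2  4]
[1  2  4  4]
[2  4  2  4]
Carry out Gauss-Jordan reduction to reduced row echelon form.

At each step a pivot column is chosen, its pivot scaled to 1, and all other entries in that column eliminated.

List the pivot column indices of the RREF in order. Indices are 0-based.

step 1: normalize row 0 (÷3) = (1, 3, 1, 1)
  row 1: subtract 3×row0 = (0, 4, 4, 1)
  row 2: subtract 1×row0 = (0, 4, 3, 3)
  row 3: subtract 2×row0 = (0, 3, 0, 2)
step 2: normalize row 1 (÷4) = (0, 1, 1, 4)
  row 0: subtract 3×row1 = (1, 0, 3, 4)
  row 2: subtract 4×row1 = (0, 0, 4, 2)
  row 3: subtract 3×row1 = (0, 0, 2, 0)
step 3: normalize row 2 (÷4) = (0, 0, 1, 3)
  row 0: subtract 3×row2 = (1, 0, 0, 0)
  row 1: subtract 1×row2 = (0, 1, 0, 1)
  row 3: subtract 2×row2 = (0, 0, 0, 4)
step 4: normalize row 3 (÷4) = (0, 0, 0, 1)
  row 1: subtract 1×row3 = (0, 1, 0, 0)
  row 2: subtract 3×row3 = (0, 0, 1, 0)

pivot columns: 0, 1, 2, 3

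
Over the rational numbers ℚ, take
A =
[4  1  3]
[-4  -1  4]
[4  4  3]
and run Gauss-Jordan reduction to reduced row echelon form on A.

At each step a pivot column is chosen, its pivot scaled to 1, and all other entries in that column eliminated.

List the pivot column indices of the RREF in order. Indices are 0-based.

pivot columns: 0, 1, 2

pivot(0,0)=4: scale R0 → (1, 1/4, 3/4)
  clear (1,0): R1 −= (-4)R0 → (0, 0, 7)
  clear (2,0): R2 −= (4)R0 → (0, 3, 0)
pivot(1,1): swap R1↔R2
pivot(1,1)=3: scale R1 → (0, 1, 0)
  clear (0,1): R0 −= (1/4)R1 → (1, 0, 3/4)
pivot(2,2)=7: scale R2 → (0, 0, 1)
  clear (0,2): R0 −= (3/4)R2 → (1, 0, 0)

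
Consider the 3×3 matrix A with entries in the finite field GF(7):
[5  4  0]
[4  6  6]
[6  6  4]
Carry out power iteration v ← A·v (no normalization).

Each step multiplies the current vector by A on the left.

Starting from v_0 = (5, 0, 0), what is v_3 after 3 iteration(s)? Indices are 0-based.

v_0 = (5, 0, 0).
v_1 = A·v_0 = (4, 6, 2).
v_2 = A·v_1 = (2, 1, 5).
v_3 = A·v_2 = (0, 2, 3).

v_3 = (0, 2, 3)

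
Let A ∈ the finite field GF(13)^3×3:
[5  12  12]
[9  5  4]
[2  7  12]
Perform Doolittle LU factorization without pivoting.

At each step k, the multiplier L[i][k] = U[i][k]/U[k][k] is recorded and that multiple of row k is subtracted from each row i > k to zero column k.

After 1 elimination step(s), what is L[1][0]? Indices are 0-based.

[col 0] pivot 5
  R1 -= 7*R0 → (0, 12, 11)  (L[1][0] := 7)
  R2 -= 3*R0 → (0, 10, 2)  (L[2][0] := 3)

L[1][0] = 7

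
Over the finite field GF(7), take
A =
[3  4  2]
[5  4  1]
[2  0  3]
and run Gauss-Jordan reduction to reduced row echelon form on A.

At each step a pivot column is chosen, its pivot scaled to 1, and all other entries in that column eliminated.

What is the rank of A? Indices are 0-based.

pivot(0,0)=3: scale R0 → (1, 6, 3)
  clear (1,0): R1 −= (5)R0 → (0, 2, 0)
  clear (2,0): R2 −= (2)R0 → (0, 2, 4)
pivot(1,1)=2: scale R1 → (0, 1, 0)
  clear (0,1): R0 −= (6)R1 → (1, 0, 3)
  clear (2,1): R2 −= (2)R1 → (0, 0, 4)
pivot(2,2)=4: scale R2 → (0, 0, 1)
  clear (0,2): R0 −= (3)R2 → (1, 0, 0)

rank = 3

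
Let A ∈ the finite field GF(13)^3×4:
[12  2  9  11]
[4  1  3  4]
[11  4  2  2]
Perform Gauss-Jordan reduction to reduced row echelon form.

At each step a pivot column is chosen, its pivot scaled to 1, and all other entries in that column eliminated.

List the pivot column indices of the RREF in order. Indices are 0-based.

pivot columns: 0, 1, 2

pivot(0,0)=12: scale R0 → (1, 11, 4, 2)
  clear (1,0): R1 −= (4)R0 → (0, 9, 0, 9)
  clear (2,0): R2 −= (11)R0 → (0, 0, 10, 6)
pivot(1,1)=9: scale R1 → (0, 1, 0, 1)
  clear (0,1): R0 −= (11)R1 → (1, 0, 4, 4)
pivot(2,2)=10: scale R2 → (0, 0, 1, 11)
  clear (0,2): R0 −= (4)R2 → (1, 0, 0, 12)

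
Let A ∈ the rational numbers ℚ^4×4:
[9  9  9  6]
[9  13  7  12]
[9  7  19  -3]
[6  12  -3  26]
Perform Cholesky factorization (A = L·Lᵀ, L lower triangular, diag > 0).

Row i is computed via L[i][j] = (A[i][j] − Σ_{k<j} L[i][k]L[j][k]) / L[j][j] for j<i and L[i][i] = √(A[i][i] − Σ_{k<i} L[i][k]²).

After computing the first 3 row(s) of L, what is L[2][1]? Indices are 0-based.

Step 1: L[0][0] = √(9) = 3.
  L[1][0] = (9) / L[0][0] = 3.
Step 2: L[1][1] = √(4) = 2.
  L[2][0] = (9) / L[0][0] = 3.
  L[2][1] = (-2) / L[1][1] = -1.
Step 3: L[2][2] = √(9) = 3.

L[2][1] = -1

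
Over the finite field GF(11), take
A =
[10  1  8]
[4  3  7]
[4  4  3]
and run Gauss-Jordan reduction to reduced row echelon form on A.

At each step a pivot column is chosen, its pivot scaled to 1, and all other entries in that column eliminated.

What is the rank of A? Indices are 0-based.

[1] R0 /= 10  ⇒  (1, 10, 3)
     R1 -= 4·R0  ⇒  (0, 7, 6)
     R2 -= 4·R0  ⇒  (0, 8, 2)
[2] R1 /= 7  ⇒  (0, 1, 4)
     R0 -= 10·R1  ⇒  (1, 0, 7)
     R2 -= 8·R1  ⇒  (0, 0, 3)
[3] R2 /= 3  ⇒  (0, 0, 1)
     R0 -= 7·R2  ⇒  (1, 0, 0)
     R1 -= 4·R2  ⇒  (0, 1, 0)

rank = 3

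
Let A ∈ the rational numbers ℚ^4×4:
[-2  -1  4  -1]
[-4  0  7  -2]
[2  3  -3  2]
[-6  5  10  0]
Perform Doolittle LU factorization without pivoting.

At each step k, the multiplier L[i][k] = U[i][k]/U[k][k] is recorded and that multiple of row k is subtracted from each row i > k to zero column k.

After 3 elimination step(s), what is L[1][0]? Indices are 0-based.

k=0: U[0][0]=-2
  eliminate (1,0): mult=2, new row 1: (0, 2, -1, 0); set L[1][0]=2
  eliminate (2,0): mult=-1, new row 2: (0, 2, 1, 1); set L[2][0]=-1
  eliminate (3,0): mult=3, new row 3: (0, 8, -2, 3); set L[3][0]=3
k=1: U[1][1]=2
  eliminate (2,1): mult=1, new row 2: (0, 0, 2, 1); set L[2][1]=1
  eliminate (3,1): mult=4, new row 3: (0, 0, 2, 3); set L[3][1]=4
k=2: U[2][2]=2
  eliminate (3,2): mult=1, new row 3: (0, 0, 0, 2); set L[3][2]=1

L[1][0] = 2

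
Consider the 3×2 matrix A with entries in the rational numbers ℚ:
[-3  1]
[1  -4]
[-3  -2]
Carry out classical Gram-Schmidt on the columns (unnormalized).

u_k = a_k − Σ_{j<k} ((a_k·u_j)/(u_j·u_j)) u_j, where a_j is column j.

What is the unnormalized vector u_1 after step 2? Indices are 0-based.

u_1 = (16/19, -75/19, -41/19)

Step 1: u_0 = a_0 = (-3, 1, -3).
Step 2: u_1 = a_1 − (-1/19)·u_0 = (16/19, -75/19, -41/19).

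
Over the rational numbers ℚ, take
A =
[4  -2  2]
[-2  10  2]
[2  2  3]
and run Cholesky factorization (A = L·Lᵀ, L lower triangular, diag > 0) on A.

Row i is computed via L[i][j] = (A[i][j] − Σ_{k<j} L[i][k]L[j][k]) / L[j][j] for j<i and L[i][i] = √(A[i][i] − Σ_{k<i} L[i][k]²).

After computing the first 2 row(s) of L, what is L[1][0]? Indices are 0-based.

L[1][0] = -1

Step 1: L[0][0] = √(4) = 2.
  L[1][0] = (-2) / L[0][0] = -1.
Step 2: L[1][1] = √(9) = 3.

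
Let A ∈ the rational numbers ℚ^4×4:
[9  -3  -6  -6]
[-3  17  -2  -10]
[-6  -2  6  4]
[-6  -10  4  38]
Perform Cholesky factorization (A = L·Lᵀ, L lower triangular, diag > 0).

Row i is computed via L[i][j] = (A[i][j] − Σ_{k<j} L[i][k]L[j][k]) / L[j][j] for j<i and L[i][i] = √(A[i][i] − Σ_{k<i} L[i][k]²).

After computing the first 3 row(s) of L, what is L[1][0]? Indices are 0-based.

Step 1: L[0][0] = √(9) = 3.
  L[1][0] = (-3) / L[0][0] = -1.
Step 2: L[1][1] = √(16) = 4.
  L[2][0] = (-6) / L[0][0] = -2.
  L[2][1] = (-4) / L[1][1] = -1.
Step 3: L[2][2] = √(1) = 1.

L[1][0] = -1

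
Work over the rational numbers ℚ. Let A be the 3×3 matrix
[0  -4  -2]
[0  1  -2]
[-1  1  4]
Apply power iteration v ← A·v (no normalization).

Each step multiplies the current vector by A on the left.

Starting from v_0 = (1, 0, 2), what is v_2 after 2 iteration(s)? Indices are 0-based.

v_2 = (2, -18, 28)

v_0 = (1, 0, 2).
v_1 = A·v_0 = (-4, -4, 7).
v_2 = A·v_1 = (2, -18, 28).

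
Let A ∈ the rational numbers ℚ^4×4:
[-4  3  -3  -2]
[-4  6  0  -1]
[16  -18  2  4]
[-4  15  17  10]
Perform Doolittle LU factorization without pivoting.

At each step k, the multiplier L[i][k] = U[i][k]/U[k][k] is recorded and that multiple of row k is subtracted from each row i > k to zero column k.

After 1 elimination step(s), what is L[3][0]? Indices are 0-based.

L[3][0] = 1

Step 1: pivot at (0,0) is -4.
  row1 ← row1 − (1)·row0  ⇒  L[1][0]=1, U row1=(0, 3, 3, 1)
  row2 ← row2 − (-4)·row0  ⇒  L[2][0]=-4, U row2=(0, -6, -10, -4)
  row3 ← row3 − (1)·row0  ⇒  L[3][0]=1, U row3=(0, 12, 20, 12)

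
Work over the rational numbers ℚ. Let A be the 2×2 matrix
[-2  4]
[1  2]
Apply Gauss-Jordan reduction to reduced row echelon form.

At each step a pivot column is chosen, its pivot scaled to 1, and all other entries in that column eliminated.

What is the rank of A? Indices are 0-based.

[1] R0 /= -2  ⇒  (1, -2)
     R1 -= 1·R0  ⇒  (0, 4)
[2] R1 /= 4  ⇒  (0, 1)
     R0 -= -2·R1  ⇒  (1, 0)

rank = 2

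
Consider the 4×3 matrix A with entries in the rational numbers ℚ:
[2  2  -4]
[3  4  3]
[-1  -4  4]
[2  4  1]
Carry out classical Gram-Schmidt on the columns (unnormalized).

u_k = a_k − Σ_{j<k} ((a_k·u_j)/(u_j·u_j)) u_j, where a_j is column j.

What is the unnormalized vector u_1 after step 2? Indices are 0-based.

Step 1: u_0 = a_0 = (2, 3, -1, 2).
Step 2: u_1 = a_1 − (14/9)·u_0 = (-10/9, -2/3, -22/9, 8/9).

u_1 = (-10/9, -2/3, -22/9, 8/9)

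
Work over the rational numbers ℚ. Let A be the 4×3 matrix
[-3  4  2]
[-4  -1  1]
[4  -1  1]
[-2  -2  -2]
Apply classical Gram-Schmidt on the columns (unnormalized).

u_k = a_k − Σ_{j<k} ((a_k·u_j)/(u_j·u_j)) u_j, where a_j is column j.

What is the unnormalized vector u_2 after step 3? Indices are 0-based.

u_2 = (112/463, 752/463, 608/463, -456/463)

Step 1: u_0 = a_0 = (-3, -4, 4, -2).
Step 2: u_1 = a_1 − (-8/45)·u_0 = (52/15, -77/45, -13/45, -106/45).
Step 3: u_2 = a_2 − (-2/45)·u_0 − (217/463)·u_1 = (112/463, 752/463, 608/463, -456/463).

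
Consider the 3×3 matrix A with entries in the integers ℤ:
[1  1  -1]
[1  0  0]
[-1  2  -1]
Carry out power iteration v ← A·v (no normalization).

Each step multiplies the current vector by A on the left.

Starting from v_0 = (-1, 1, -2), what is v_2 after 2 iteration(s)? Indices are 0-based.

v_0 = (-1, 1, -2).
v_1 = A·v_0 = (2, -1, 5).
v_2 = A·v_1 = (-4, 2, -9).

v_2 = (-4, 2, -9)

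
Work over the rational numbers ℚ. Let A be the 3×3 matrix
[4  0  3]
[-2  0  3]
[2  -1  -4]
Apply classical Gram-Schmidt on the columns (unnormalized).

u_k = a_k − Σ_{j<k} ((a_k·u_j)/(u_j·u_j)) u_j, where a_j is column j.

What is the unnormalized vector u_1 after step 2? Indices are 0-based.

Step 1: u_0 = a_0 = (4, -2, 2).
Step 2: u_1 = a_1 − (-1/12)·u_0 = (1/3, -1/6, -5/6).

u_1 = (1/3, -1/6, -5/6)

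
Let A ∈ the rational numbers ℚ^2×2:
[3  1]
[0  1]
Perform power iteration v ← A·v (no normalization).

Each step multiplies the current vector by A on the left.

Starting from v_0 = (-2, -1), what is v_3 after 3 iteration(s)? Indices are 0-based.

v_3 = (-67, -1)

v_0 = (-2, -1).
v_1 = A·v_0 = (-7, -1).
v_2 = A·v_1 = (-22, -1).
v_3 = A·v_2 = (-67, -1).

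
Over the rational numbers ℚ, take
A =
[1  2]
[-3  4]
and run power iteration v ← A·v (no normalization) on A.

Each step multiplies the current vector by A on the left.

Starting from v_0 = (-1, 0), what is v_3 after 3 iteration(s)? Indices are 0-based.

v_0 = (-1, 0).
v_1 = A·v_0 = (-1, 3).
v_2 = A·v_1 = (5, 15).
v_3 = A·v_2 = (35, 45).

v_3 = (35, 45)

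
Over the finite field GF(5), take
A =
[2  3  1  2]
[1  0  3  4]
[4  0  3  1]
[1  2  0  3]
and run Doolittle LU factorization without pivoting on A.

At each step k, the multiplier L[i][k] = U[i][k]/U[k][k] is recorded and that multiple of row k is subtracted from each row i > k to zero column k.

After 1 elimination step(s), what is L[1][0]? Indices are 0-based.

L[1][0] = 3

k=0: U[0][0]=2
  eliminate (1,0): mult=3, new row 1: (0, 1, 0, 3); set L[1][0]=3
  eliminate (2,0): mult=2, new row 2: (0, 4, 1, 2); set L[2][0]=2
  eliminate (3,0): mult=3, new row 3: (0, 3, 2, 2); set L[3][0]=3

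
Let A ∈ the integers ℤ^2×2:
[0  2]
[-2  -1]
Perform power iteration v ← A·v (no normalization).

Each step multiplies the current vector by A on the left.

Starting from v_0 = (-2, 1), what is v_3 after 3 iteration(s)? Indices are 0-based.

v_0 = (-2, 1).
v_1 = A·v_0 = (2, 3).
v_2 = A·v_1 = (6, -7).
v_3 = A·v_2 = (-14, -5).

v_3 = (-14, -5)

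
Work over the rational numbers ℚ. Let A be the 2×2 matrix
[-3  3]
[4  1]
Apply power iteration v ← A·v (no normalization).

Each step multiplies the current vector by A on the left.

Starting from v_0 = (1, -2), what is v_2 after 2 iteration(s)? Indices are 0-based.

v_2 = (33, -34)

v_0 = (1, -2).
v_1 = A·v_0 = (-9, 2).
v_2 = A·v_1 = (33, -34).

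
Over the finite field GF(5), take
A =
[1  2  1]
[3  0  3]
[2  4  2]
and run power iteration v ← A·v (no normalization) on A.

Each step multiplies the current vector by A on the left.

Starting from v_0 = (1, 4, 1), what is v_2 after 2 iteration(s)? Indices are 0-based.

v_0 = (1, 4, 1).
v_1 = A·v_0 = (0, 1, 0).
v_2 = A·v_1 = (2, 0, 4).

v_2 = (2, 0, 4)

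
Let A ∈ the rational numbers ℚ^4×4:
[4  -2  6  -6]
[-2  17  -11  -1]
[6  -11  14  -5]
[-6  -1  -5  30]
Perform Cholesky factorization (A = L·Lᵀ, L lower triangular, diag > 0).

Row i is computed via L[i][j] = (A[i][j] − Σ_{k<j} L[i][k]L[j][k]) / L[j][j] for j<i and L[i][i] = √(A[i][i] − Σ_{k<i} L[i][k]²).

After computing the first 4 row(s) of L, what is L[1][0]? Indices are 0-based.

L[1][0] = -1

Step 1: L[0][0] = √(4) = 2.
  L[1][0] = (-2) / L[0][0] = -1.
Step 2: L[1][1] = √(16) = 4.
  L[2][0] = (6) / L[0][0] = 3.
  L[2][1] = (-8) / L[1][1] = -2.
Step 3: L[2][2] = √(1) = 1.
  L[3][0] = (-6) / L[0][0] = -3.
  L[3][1] = (-4) / L[1][1] = -1.
  L[3][2] = (2) / L[2][2] = 2.
Step 4: L[3][3] = √(16) = 4.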